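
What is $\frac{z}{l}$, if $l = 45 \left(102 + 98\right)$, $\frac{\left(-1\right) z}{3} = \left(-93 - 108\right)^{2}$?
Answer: $- \frac{13467}{1000} \approx -13.467$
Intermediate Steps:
$z = -121203$ ($z = - 3 \left(-93 - 108\right)^{2} = - 3 \left(-201\right)^{2} = \left(-3\right) 40401 = -121203$)
$l = 9000$ ($l = 45 \cdot 200 = 9000$)
$\frac{z}{l} = - \frac{121203}{9000} = \left(-121203\right) \frac{1}{9000} = - \frac{13467}{1000}$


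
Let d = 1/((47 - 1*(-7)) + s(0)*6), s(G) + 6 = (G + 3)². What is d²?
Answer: 1/5184 ≈ 0.00019290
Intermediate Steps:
s(G) = -6 + (3 + G)² (s(G) = -6 + (G + 3)² = -6 + (3 + G)²)
d = 1/72 (d = 1/((47 - 1*(-7)) + (-6 + (3 + 0)²)*6) = 1/((47 + 7) + (-6 + 3²)*6) = 1/(54 + (-6 + 9)*6) = 1/(54 + 3*6) = 1/(54 + 18) = 1/72 ≈ 0.013889)
d² = (1/72)² = 1/5184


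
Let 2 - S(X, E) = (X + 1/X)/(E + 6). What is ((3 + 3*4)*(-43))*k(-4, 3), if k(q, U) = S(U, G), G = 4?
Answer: -1075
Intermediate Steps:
S(X, E) = 2 - (X + 1/X)/(6 + E) (S(X, E) = 2 - (X + 1/X)/(E + 6) = 2 - (X + 1/X)/(6 + E))
k(q, U) = (-1 - U² + 20*U)/(10*U) (k(q, U) = (-1 - U² + 12*U + 2*4*U)/(U*(6 + 4)) = (-1 - U² + 12*U + 8*U)/(U*10) = (⅒)*(-1 - U² + 20*U)/U = (-1 - U² + 20*U)/(10*U))
((3 + 3*4)*(-43))*k(-4, 3) = ((3 + 3*4)*(-43))*(2 - ⅒*3 - ⅒/3) = ((3 + 12)*(-43))*(2 - 3/10 - ⅒*⅓) = (15*(-43))*(2 - 3/10 - 1/30) = -645*5/3 = -1075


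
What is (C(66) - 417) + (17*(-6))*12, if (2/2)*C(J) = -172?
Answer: -1813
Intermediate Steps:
C(J) = -172
(C(66) - 417) + (17*(-6))*12 = (-172 - 417) + (17*(-6))*12 = -589 - 102*12 = -589 - 1224 = -1813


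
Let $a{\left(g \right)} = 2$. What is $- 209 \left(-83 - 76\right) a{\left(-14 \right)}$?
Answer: $66462$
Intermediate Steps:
$- 209 \left(-83 - 76\right) a{\left(-14 \right)} = - 209 \left(-83 - 76\right) 2 = \left(-209\right) \left(-159\right) 2 = 33231 \cdot 2 = 66462$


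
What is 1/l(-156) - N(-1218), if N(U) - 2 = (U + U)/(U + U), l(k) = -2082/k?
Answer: -1015/347 ≈ -2.9251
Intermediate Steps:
N(U) = 3 (N(U) = 2 + (U + U)/(U + U) = 2 + (2*U)/((2*U)) = 2 + (2*U)*(1/(2*U)) = 2 + 1 = 3)
1/l(-156) - N(-1218) = 1/(-2082/(-156)) - 1*3 = 1/(-2082*(-1/156)) - 3 = 1/(347/26) - 3 = 26/347 - 3 = -1015/347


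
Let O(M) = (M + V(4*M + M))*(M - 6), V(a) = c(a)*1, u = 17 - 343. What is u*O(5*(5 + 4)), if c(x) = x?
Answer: -3432780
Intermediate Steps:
u = -326
V(a) = a (V(a) = a*1 = a)
O(M) = 6*M*(-6 + M) (O(M) = (M + (4*M + M))*(M - 6) = (M + 5*M)*(-6 + M) = (6*M)*(-6 + M) = 6*M*(-6 + M))
u*O(5*(5 + 4)) = -1956*5*(5 + 4)*(-6 + 5*(5 + 4)) = -1956*5*9*(-6 + 5*9) = -1956*45*(-6 + 45) = -1956*45*39 = -326*10530 = -3432780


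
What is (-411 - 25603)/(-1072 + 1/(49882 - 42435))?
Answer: 193726258/7983183 ≈ 24.267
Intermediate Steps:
(-411 - 25603)/(-1072 + 1/(49882 - 42435)) = -26014/(-1072 + 1/7447) = -26014/(-7983183/7447) = -26014*(-7447/7983183) = 193726258/7983183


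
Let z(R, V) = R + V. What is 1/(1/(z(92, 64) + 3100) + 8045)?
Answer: 3256/26194521 ≈ 0.00012430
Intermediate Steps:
1/(1/(z(92, 64) + 3100) + 8045) = 1/(1/((92 + 64) + 3100) + 8045) = 1/(1/(156 + 3100) + 8045) = 1/(1/3256 + 8045) = 1/(26194521/3256) = 3256/26194521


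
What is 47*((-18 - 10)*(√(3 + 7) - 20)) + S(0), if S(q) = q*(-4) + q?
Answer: 26320 - 1316*√10 ≈ 22158.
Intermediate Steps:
S(q) = -3*q (S(q) = -4*q + q = -3*q)
47*((-18 - 10)*(√(3 + 7) - 20)) + S(0) = 47*((-18 - 10)*(√(3 + 7) - 20)) - 3*0 = 47*(-28*(√10 - 20)) + 0 = 47*(-28*(-20 + √10)) + 0 = 47*(560 - 28*√10) + 0 = (26320 - 1316*√10) + 0 = 26320 - 1316*√10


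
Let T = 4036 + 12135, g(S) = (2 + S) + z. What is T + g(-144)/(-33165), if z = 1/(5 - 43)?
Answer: 6793277189/420090 ≈ 16171.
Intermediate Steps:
z = -1/38 (z = 1/(-38) = -1/38 ≈ -0.026316)
g(S) = 75/38 + S (g(S) = (2 + S) - 1/38 = 75/38 + S)
T = 16171
T + g(-144)/(-33165) = 16171 + (75/38 - 144)/(-33165) = 16171 - 5397/38*(-1/33165) = 16171 + 1799/420090 = 6793277189/420090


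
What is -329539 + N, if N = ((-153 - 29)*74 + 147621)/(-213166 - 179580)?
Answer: -129425258247/392746 ≈ -3.2954e+5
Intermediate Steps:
N = -134153/392746 (N = (-182*74 + 147621)/(-392746) = (-13468 + 147621)*(-1/392746) = 134153*(-1/392746) = -134153/392746 ≈ -0.34158)
-329539 + N = -329539 - 134153/392746 = -129425258247/392746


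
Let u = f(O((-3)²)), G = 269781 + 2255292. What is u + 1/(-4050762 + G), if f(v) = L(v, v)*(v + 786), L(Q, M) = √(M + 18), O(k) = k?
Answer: -1/1525689 + 2385*√3 ≈ 4130.9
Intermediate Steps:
G = 2525073
L(Q, M) = √(18 + M)
f(v) = √(18 + v)*(786 + v) (f(v) = √(18 + v)*(v + 786) = √(18 + v)*(786 + v))
u = 2385*√3 (u = √(18 + (-3)²)*(786 + (-3)²) = √(18 + 9)*(786 + 9) = √27*795 = (3*√3)*795 = 2385*√3 ≈ 4130.9)
u + 1/(-4050762 + G) = 2385*√3 + 1/(-4050762 + 2525073) = 2385*√3 + 1/(-1525689) = 2385*√3 - 1/1525689 = -1/1525689 + 2385*√3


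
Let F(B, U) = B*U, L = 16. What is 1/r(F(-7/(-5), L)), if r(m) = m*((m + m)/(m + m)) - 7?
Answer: 5/77 ≈ 0.064935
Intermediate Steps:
r(m) = -7 + m (r(m) = m*((2*m)/((2*m))) - 7 = m*((2*m)*(1/(2*m))) - 7 = m*1 - 7 = m - 7 = -7 + m)
1/r(F(-7/(-5), L)) = 1/(-7 - 7/(-5)*16) = 1/(-7 - 7*(-1/5)*16) = 1/(-7 + (7/5)*16) = 1/(-7 + 112/5) = 1/(77/5) = 5/77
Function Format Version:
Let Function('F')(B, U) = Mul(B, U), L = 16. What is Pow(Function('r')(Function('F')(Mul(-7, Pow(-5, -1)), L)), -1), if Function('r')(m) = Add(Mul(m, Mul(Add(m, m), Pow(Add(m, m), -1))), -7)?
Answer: Rational(5, 77) ≈ 0.064935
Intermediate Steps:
Function('r')(m) = Add(-7, m) (Function('r')(m) = Add(Mul(m, Mul(Mul(2, m), Pow(Mul(2, m), -1))), -7) = Add(Mul(m, Mul(Mul(2, m), Mul(Rational(1, 2), Pow(m, -1)))), -7) = Add(Mul(m, 1), -7) = Add(m, -7) = Add(-7, m))
Pow(Function('r')(Function('F')(Mul(-7, Pow(-5, -1)), L)), -1) = Pow(Add(-7, Mul(Mul(-7, Pow(-5, -1)), 16)), -1) = Pow(Add(-7, Mul(Mul(-7, Rational(-1, 5)), 16)), -1) = Pow(Add(-7, Mul(Rational(7, 5), 16)), -1) = Pow(Add(-7, Rational(112, 5)), -1) = Pow(Rational(77, 5), -1) = Rational(5, 77)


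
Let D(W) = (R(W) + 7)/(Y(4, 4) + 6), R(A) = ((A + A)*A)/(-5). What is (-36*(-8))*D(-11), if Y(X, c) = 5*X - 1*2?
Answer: -2484/5 ≈ -496.80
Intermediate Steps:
Y(X, c) = -2 + 5*X (Y(X, c) = 5*X - 2 = -2 + 5*X)
R(A) = -2*A**2/5 (R(A) = ((2*A)*A)*(-1/5) = (2*A**2)*(-1/5) = -2*A**2/5)
D(W) = 7/24 - W**2/60 (D(W) = (-2*W**2/5 + 7)/((-2 + 5*4) + 6) = (7 - 2*W**2/5)/((-2 + 20) + 6) = (7 - 2*W**2/5)/(18 + 6) = (7 - 2*W**2/5)/24 = (7 - 2*W**2/5)*(1/24) = 7/24 - W**2/60)
(-36*(-8))*D(-11) = (-36*(-8))*(7/24 - 1/60*(-11)**2) = 288*(7/24 - 1/60*121) = 288*(7/24 - 121/60) = 288*(-69/40) = -2484/5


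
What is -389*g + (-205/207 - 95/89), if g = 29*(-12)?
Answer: 2493920446/18423 ≈ 1.3537e+5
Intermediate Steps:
g = -348
-389*g + (-205/207 - 95/89) = -389*(-348) + (-205/207 - 95/89) = 135372 + (-205*1/207 - 95*1/89) = 135372 + (-205/207 - 95/89) = 135372 - 37910/18423 = 2493920446/18423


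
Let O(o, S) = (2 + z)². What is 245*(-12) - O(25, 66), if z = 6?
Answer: -3004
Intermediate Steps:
O(o, S) = 64 (O(o, S) = (2 + 6)² = 8² = 64)
245*(-12) - O(25, 66) = 245*(-12) - 1*64 = -2940 - 64 = -3004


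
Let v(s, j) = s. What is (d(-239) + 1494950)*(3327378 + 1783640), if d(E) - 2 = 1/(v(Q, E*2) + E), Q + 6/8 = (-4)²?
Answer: 6838450269672648/895 ≈ 7.6407e+12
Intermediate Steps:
Q = 61/4 (Q = -¾ + (-4)² = -¾ + 16 = 61/4 ≈ 15.250)
d(E) = 2 + 1/(61/4 + E)
(d(-239) + 1494950)*(3327378 + 1783640) = (2*(63 + 4*(-239))/(61 + 4*(-239)) + 1494950)*(3327378 + 1783640) = (2*(63 - 956)/(61 - 956) + 1494950)*5111018 = (2*(-893)/(-895) + 1494950)*5111018 = (2*(-1/895)*(-893) + 1494950)*5111018 = (1786/895 + 1494950)*5111018 = (1337982036/895)*5111018 = 6838450269672648/895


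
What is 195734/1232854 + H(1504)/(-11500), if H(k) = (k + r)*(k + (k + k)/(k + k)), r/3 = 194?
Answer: -27630056373/101270150 ≈ -272.83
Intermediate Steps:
r = 582 (r = 3*194 = 582)
H(k) = (1 + k)*(582 + k) (H(k) = (k + 582)*(k + (k + k)/(k + k)) = (582 + k)*(k + (2*k)/((2*k))) = (582 + k)*(k + (2*k)*(1/(2*k))) = (582 + k)*(k + 1) = (582 + k)*(1 + k) = (1 + k)*(582 + k))
195734/1232854 + H(1504)/(-11500) = 195734/1232854 + (582 + 1504² + 583*1504)/(-11500) = 195734*(1/1232854) + (582 + 2262016 + 876832)*(-1/11500) = 13981/88061 + 3139430*(-1/11500) = 13981/88061 - 313943/1150 = -27630056373/101270150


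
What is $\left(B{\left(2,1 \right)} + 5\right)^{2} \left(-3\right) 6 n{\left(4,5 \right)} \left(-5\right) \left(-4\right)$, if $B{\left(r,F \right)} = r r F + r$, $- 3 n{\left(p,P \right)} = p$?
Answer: $58080$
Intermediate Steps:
$n{\left(p,P \right)} = - \frac{p}{3}$
$B{\left(r,F \right)} = r + F r^{2}$ ($B{\left(r,F \right)} = r^{2} F + r = F r^{2} + r = r + F r^{2}$)
$\left(B{\left(2,1 \right)} + 5\right)^{2} \left(-3\right) 6 n{\left(4,5 \right)} \left(-5\right) \left(-4\right) = \left(2 \left(1 + 1 \cdot 2\right) + 5\right)^{2} \left(-3\right) 6 \left(\left(- \frac{1}{3}\right) 4\right) \left(-5\right) \left(-4\right) = \left(2 \left(1 + 2\right) + 5\right)^{2} \left(-18\right) \left(- \frac{4}{3}\right) \left(-5\right) \left(-4\right) = \left(2 \cdot 3 + 5\right)^{2} \cdot 24 \left(-5\right) \left(-4\right) = \left(6 + 5\right)^{2} \left(\left(-120\right) \left(-4\right)\right) = 11^{2} \cdot 480 = 121 \cdot 480 = 58080$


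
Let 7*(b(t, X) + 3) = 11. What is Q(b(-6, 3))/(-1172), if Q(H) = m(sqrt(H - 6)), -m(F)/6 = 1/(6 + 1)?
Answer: 3/4102 ≈ 0.00073135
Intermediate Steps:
m(F) = -6/7 (m(F) = -6/(6 + 1) = -6/7)
b(t, X) = -10/7 (b(t, X) = -3 + (1/7)*11 = -3 + 11/7 = -10/7)
Q(H) = -6/7
Q(b(-6, 3))/(-1172) = -6/7/(-1172) = -6/7*(-1/1172) = 3/4102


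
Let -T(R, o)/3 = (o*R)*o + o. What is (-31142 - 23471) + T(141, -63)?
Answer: -1733311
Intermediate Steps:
T(R, o) = -3*o - 3*R*o² (T(R, o) = -3*((o*R)*o + o) = -3*((R*o)*o + o) = -3*(R*o² + o) = -3*(o + R*o²) = -3*o - 3*R*o²)
(-31142 - 23471) + T(141, -63) = (-31142 - 23471) - 3*(-63)*(1 + 141*(-63)) = -54613 - 3*(-63)*(1 - 8883) = -54613 - 3*(-63)*(-8882) = -54613 - 1678698 = -1733311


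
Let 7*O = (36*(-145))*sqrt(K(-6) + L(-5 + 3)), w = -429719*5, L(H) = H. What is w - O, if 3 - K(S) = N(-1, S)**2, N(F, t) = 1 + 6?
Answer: -2148595 + 20880*I*sqrt(3)/7 ≈ -2.1486e+6 + 5166.5*I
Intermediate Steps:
w = -2148595
N(F, t) = 7
K(S) = -46 (K(S) = 3 - 1*7**2 = 3 - 1*49 = 3 - 49 = -46)
O = -20880*I*sqrt(3)/7 (O = ((36*(-145))*sqrt(-46 + (-5 + 3)))/7 = (-5220*sqrt(-46 - 2))/7 = (-20880*I*sqrt(3))/7 = -20880*I*sqrt(3)/7 ≈ -5166.5*I)
w - O = -2148595 - (-20880)*I*sqrt(3)/7 = -2148595 + 20880*I*sqrt(3)/7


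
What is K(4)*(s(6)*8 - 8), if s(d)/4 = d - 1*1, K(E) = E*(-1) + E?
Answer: 0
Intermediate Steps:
K(E) = 0 (K(E) = -E + E = 0)
s(d) = -4 + 4*d (s(d) = 4*(d - 1*1) = 4*(d - 1) = 4*(-1 + d) = -4 + 4*d)
K(4)*(s(6)*8 - 8) = 0*((-4 + 4*6)*8 - 8) = 0*((-4 + 24)*8 - 8) = 0*(20*8 - 8) = 0*(160 - 8) = 0*152 = 0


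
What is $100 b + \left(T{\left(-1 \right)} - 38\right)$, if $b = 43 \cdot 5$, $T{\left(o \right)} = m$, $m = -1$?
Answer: $21461$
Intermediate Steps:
$T{\left(o \right)} = -1$
$b = 215$
$100 b + \left(T{\left(-1 \right)} - 38\right) = 100 \cdot 215 - 39 = 21500 - 39 = 21461$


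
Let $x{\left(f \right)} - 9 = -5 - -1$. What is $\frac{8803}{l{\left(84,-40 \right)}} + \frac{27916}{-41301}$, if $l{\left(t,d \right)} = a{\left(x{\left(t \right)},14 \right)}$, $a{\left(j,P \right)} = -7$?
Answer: $- \frac{363768115}{289107} \approx -1258.2$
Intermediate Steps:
$x{\left(f \right)} = 5$ ($x{\left(f \right)} = 9 - 4 = 5$)
$l{\left(t,d \right)} = -7$
$\frac{8803}{l{\left(84,-40 \right)}} + \frac{27916}{-41301} = \frac{8803}{-7} + \frac{27916}{-41301} = 8803 \left(- \frac{1}{7}\right) + 27916 \left(- \frac{1}{41301}\right) = - \frac{8803}{7} - \frac{27916}{41301} = - \frac{363768115}{289107}$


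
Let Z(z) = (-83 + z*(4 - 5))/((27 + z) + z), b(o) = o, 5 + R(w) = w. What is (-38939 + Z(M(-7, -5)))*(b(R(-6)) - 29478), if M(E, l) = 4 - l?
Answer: 51674960683/45 ≈ 1.1483e+9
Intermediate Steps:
R(w) = -5 + w
Z(z) = (-83 - z)/(27 + 2*z) (Z(z) = (-83 + z*(-1))/(27 + 2*z) = (-83 - z)/(27 + 2*z))
(-38939 + Z(M(-7, -5)))*(b(R(-6)) - 29478) = (-38939 + (-83 - (4 - 1*(-5)))/(27 + 2*(4 - 1*(-5))))*((-5 - 6) - 29478) = (-38939 + (-83 - (4 + 5))/(27 + 2*(4 + 5)))*(-11 - 29478) = (-38939 + (-83 - 1*9)/(27 + 2*9))*(-29489) = (-38939 + (-83 - 9)/(27 + 18))*(-29489) = (-38939 - 92/45)*(-29489) = -1752347/45*(-29489) = 51674960683/45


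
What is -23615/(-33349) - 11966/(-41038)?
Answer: 684083252/684288131 ≈ 0.99970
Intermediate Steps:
-23615/(-33349) - 11966/(-41038) = -23615*(-1/33349) - 11966*(-1/41038) = 23615/33349 + 5983/20519 = 684083252/684288131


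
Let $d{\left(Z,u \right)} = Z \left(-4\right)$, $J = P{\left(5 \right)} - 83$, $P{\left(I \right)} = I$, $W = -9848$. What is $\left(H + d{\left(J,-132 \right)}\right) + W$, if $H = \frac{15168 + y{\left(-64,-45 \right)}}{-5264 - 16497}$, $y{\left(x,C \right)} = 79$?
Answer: $- \frac{207528143}{21761} \approx -9536.7$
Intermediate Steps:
$H = - \frac{15247}{21761}$ ($H = \frac{15168 + 79}{-5264 - 16497} = \frac{15247}{-21761} = 15247 \left(- \frac{1}{21761}\right) = - \frac{15247}{21761} \approx -0.70066$)
$J = -78$ ($J = 5 - 83 = -78$)
$d{\left(Z,u \right)} = - 4 Z$
$\left(H + d{\left(J,-132 \right)}\right) + W = \left(- \frac{15247}{21761} - -312\right) - 9848 = \left(- \frac{15247}{21761} + 312\right) - 9848 = \frac{6774185}{21761} - 9848 = - \frac{207528143}{21761}$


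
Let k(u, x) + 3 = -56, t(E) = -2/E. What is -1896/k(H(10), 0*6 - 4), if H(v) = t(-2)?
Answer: 1896/59 ≈ 32.136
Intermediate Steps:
H(v) = 1 (H(v) = -2/(-2) = -2*(-½) = 1)
k(u, x) = -59 (k(u, x) = -3 - 56 = -59)
-1896/k(H(10), 0*6 - 4) = -1896/(-59) = -1896*(-1/59) = 1896/59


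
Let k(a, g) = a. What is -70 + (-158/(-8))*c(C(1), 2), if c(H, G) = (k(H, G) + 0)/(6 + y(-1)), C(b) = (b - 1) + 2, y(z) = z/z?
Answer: -901/14 ≈ -64.357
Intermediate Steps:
y(z) = 1
C(b) = 1 + b (C(b) = (-1 + b) + 2 = 1 + b)
c(H, G) = H/7 (c(H, G) = (H + 0)/(6 + 1) = H/7)
-70 + (-158/(-8))*c(C(1), 2) = -70 + (-158/(-8))*((1 + 1)/7) = -70 + (-158*(-⅛))*((⅐)*2) = -70 + (79/4)*(2/7) = -70 + 79/14 = -901/14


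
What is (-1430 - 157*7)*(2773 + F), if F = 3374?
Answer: -15545763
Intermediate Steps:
(-1430 - 157*7)*(2773 + F) = (-1430 - 157*7)*(2773 + 3374) = (-1430 - 1099)*6147 = -2529*6147 = -15545763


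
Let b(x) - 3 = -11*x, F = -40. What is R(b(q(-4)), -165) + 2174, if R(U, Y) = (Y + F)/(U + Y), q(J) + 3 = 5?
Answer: 400221/184 ≈ 2175.1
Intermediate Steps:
q(J) = 2 (q(J) = -3 + 5 = 2)
b(x) = 3 - 11*x
R(U, Y) = (-40 + Y)/(U + Y) (R(U, Y) = (Y - 40)/(U + Y) = (-40 + Y)/(U + Y))
R(b(q(-4)), -165) + 2174 = (-40 - 165)/((3 - 11*2) - 165) + 2174 = -205/((3 - 22) - 165) + 2174 = -205/(-19 - 165) + 2174 = -205/(-184) + 2174 = -1/184*(-205) + 2174 = 205/184 + 2174 = 400221/184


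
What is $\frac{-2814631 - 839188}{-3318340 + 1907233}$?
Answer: $\frac{3653819}{1411107} \approx 2.5893$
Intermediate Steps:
$\frac{-2814631 - 839188}{-3318340 + 1907233} = - \frac{3653819}{-1411107} = \left(-3653819\right) \left(- \frac{1}{1411107}\right) = \frac{3653819}{1411107}$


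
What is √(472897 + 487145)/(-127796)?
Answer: -√960042/127796 ≈ -0.0076670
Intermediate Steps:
√(472897 + 487145)/(-127796) = √960042*(-1/127796) = -√960042/127796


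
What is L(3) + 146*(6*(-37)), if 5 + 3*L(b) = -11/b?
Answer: -291734/9 ≈ -32415.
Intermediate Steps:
L(b) = -5/3 - 11/(3*b) (L(b) = -5/3 + (-11/b)/3 = -5/3 - 11/(3*b))
L(3) + 146*(6*(-37)) = (1/3)*(-11 - 5*3)/3 + 146*(6*(-37)) = (1/3)*(1/3)*(-11 - 15) + 146*(-222) = (1/3)*(1/3)*(-26) - 32412 = -26/9 - 32412 = -291734/9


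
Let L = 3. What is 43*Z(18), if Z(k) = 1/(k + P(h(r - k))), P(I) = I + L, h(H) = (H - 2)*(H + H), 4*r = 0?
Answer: 43/741 ≈ 0.058030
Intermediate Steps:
r = 0 (r = (¼)*0 = 0)
h(H) = 2*H*(-2 + H) (h(H) = (-2 + H)*(2*H) = 2*H*(-2 + H))
P(I) = 3 + I (P(I) = I + 3 = 3 + I)
Z(k) = 1/(3 + k - 2*k*(-2 - k)) (Z(k) = 1/(k + (3 + 2*(0 - k)*(-2 + (0 - k)))) = 1/(k + (3 + 2*(-k)*(-2 - k))) = 1/(k + (3 - 2*k*(-2 - k))) = 1/(3 + k - 2*k*(-2 - k)))
43*Z(18) = 43/(3 + 2*18² + 5*18) = 43/(3 + 2*324 + 90) = 43/(3 + 648 + 90) = 43/741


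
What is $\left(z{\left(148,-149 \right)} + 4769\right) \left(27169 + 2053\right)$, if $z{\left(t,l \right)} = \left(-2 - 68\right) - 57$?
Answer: $135648524$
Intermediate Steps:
$z{\left(t,l \right)} = -127$ ($z{\left(t,l \right)} = -70 - 57 = -127$)
$\left(z{\left(148,-149 \right)} + 4769\right) \left(27169 + 2053\right) = \left(-127 + 4769\right) \left(27169 + 2053\right) = 4642 \cdot 29222 = 135648524$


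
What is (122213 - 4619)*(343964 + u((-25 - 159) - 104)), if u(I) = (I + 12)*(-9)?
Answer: 40740206112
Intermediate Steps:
u(I) = -108 - 9*I (u(I) = (12 + I)*(-9) = -108 - 9*I)
(122213 - 4619)*(343964 + u((-25 - 159) - 104)) = (122213 - 4619)*(343964 + (-108 - 9*((-25 - 159) - 104))) = 117594*(343964 + (-108 - 9*(-184 - 104))) = 117594*(343964 + (-108 - 9*(-288))) = 117594*(343964 + (-108 + 2592)) = 117594*(343964 + 2484) = 117594*346448 = 40740206112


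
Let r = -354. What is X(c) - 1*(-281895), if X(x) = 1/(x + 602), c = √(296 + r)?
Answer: 51088113046/181231 - I*√58/362462 ≈ 2.819e+5 - 2.1011e-5*I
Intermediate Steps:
c = I*√58 (c = √(296 - 354) = √(-58) = I*√58 ≈ 7.6158*I)
X(x) = 1/(602 + x)
X(c) - 1*(-281895) = 1/(602 + I*√58) - 1*(-281895) = 1/(602 + I*√58) + 281895 = 281895 + 1/(602 + I*√58)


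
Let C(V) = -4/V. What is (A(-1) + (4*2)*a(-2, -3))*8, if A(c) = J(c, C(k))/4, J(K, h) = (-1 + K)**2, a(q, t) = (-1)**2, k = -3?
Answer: 72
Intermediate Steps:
a(q, t) = 1
A(c) = (-1 + c)**2/4
(A(-1) + (4*2)*a(-2, -3))*8 = ((-1 - 1)**2/4 + (4*2)*1)*8 = ((1/4)*(-2)**2 + 8*1)*8 = ((1/4)*4 + 8)*8 = (1 + 8)*8 = 9*8 = 72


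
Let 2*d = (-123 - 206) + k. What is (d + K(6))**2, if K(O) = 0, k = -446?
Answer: 600625/4 ≈ 1.5016e+5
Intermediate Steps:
d = -775/2 (d = ((-123 - 206) - 446)/2 = (-329 - 446)/2 = (1/2)*(-775) = -775/2 ≈ -387.50)
(d + K(6))**2 = (-775/2 + 0)**2 = (-775/2)**2 = 600625/4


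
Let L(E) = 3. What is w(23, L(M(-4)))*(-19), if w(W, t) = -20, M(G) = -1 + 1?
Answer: 380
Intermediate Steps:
M(G) = 0
w(23, L(M(-4)))*(-19) = -20*(-19) = 380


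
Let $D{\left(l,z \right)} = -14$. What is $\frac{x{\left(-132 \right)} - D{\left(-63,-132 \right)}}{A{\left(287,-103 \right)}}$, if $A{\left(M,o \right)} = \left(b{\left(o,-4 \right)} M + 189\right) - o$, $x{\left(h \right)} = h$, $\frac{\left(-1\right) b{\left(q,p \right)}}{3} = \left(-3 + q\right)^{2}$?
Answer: $\frac{59}{4836952} \approx 1.2198 \cdot 10^{-5}$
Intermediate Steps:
$b{\left(q,p \right)} = - 3 \left(-3 + q\right)^{2}$
$A{\left(M,o \right)} = 189 - o - 3 M \left(-3 + o\right)^{2}$ ($A{\left(M,o \right)} = \left(- 3 \left(-3 + o\right)^{2} M + 189\right) - o = \left(- 3 M \left(-3 + o\right)^{2} + 189\right) - o = \left(189 - 3 M \left(-3 + o\right)^{2}\right) - o = 189 - o - 3 M \left(-3 + o\right)^{2}$)
$\frac{x{\left(-132 \right)} - D{\left(-63,-132 \right)}}{A{\left(287,-103 \right)}} = \frac{-132 - -14}{189 - -103 - 861 \left(-3 - 103\right)^{2}} = \frac{-132 + 14}{189 + 103 - 861 \left(-106\right)^{2}} = - \frac{118}{189 + 103 - 861 \cdot 11236} = - \frac{118}{189 + 103 - 9674196} = - \frac{118}{-9673904} = \left(-118\right) \left(- \frac{1}{9673904}\right) = \frac{59}{4836952}$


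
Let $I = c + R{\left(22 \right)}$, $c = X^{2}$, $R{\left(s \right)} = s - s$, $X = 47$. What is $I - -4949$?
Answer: $7158$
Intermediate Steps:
$R{\left(s \right)} = 0$
$c = 2209$ ($c = 47^{2} = 2209$)
$I = 2209$ ($I = 2209 + 0 = 2209$)
$I - -4949 = 2209 - -4949 = 2209 + 4949 = 7158$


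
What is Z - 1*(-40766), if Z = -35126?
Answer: 5640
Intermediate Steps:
Z - 1*(-40766) = -35126 - 1*(-40766) = -35126 + 40766 = 5640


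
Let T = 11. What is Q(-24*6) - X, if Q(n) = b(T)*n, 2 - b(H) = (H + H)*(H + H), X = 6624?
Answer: 62784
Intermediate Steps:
b(H) = 2 - 4*H² (b(H) = 2 - (H + H)*(H + H) = 2 - 2*H*2*H = 2 - 4*H²)
Q(n) = -482*n (Q(n) = (2 - 4*11²)*n = (2 - 4*121)*n = (2 - 484)*n = -482*n)
Q(-24*6) - X = -(-11568)*6 - 1*6624 = -482*(-144) - 6624 = 69408 - 6624 = 62784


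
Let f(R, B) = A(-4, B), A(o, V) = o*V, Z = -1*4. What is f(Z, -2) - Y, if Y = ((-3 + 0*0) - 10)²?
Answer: -161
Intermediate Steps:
Z = -4
A(o, V) = V*o
f(R, B) = -4*B (f(R, B) = B*(-4) = -4*B)
Y = 169 (Y = ((-3 + 0) - 10)² = (-3 - 10)² = (-13)² = 169)
f(Z, -2) - Y = -4*(-2) - 1*169 = 8 - 169 = -161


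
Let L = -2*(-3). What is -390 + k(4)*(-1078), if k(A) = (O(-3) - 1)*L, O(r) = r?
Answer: 25482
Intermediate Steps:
L = 6
k(A) = -24 (k(A) = (-3 - 1)*6 = -4*6 = -24)
-390 + k(4)*(-1078) = -390 - 24*(-1078) = -390 + 25872 = 25482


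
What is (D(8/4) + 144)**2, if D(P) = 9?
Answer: 23409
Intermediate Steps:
(D(8/4) + 144)**2 = (9 + 144)**2 = 153**2 = 23409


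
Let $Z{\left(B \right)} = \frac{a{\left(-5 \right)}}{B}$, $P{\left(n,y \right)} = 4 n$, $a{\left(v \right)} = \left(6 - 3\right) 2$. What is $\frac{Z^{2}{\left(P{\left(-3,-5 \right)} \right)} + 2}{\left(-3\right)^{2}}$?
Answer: $\frac{1}{4} \approx 0.25$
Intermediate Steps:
$a{\left(v \right)} = 6$ ($a{\left(v \right)} = 3 \cdot 2 = 6$)
$Z{\left(B \right)} = \frac{6}{B}$
$\frac{Z^{2}{\left(P{\left(-3,-5 \right)} \right)} + 2}{\left(-3\right)^{2}} = \frac{\left(\frac{6}{4 \left(-3\right)}\right)^{2} + 2}{\left(-3\right)^{2}} = \frac{\left(\frac{6}{-12}\right)^{2} + 2}{9} = \left(\left(6 \left(- \frac{1}{12}\right)\right)^{2} + 2\right) \frac{1}{9} = \left(\left(- \frac{1}{2}\right)^{2} + 2\right) \frac{1}{9} = \left(\frac{1}{4} + 2\right) \frac{1}{9} = \frac{9}{4} \cdot \frac{1}{9} = \frac{1}{4}$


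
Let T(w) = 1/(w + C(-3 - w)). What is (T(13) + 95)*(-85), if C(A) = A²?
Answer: -2172260/269 ≈ -8075.3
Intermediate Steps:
T(w) = 1/(w + (-3 - w)²)
(T(13) + 95)*(-85) = (1/(13 + (3 + 13)²) + 95)*(-85) = (1/(13 + 16²) + 95)*(-85) = (1/(13 + 256) + 95)*(-85) = (1/269 + 95)*(-85) = (25556/269)*(-85) = -2172260/269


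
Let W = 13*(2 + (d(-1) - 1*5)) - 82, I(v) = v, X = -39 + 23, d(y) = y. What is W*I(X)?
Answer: 2144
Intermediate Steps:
X = -16
W = -134 (W = 13*(2 + (-1 - 1*5)) - 82 = 13*(2 + (-1 - 5)) - 82 = 13*(2 - 6) - 82 = 13*(-4) - 82 = -52 - 82 = -134)
W*I(X) = -134*(-16) = 2144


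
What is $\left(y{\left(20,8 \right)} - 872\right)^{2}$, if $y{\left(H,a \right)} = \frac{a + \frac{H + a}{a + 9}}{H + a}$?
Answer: $\frac{10759290529}{14161} \approx 7.5978 \cdot 10^{5}$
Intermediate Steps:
$y{\left(H,a \right)} = \frac{a + \frac{H + a}{9 + a}}{H + a}$
$\left(y{\left(20,8 \right)} - 872\right)^{2} = \left(\frac{20 + 8^{2} + 10 \cdot 8}{8^{2} + 9 \cdot 20 + 9 \cdot 8 + 20 \cdot 8} - 872\right)^{2} = \left(\frac{20 + 64 + 80}{64 + 180 + 72 + 160} - 872\right)^{2} = \left(\frac{1}{476} \cdot 164 - 872\right)^{2} = \left(\frac{41}{119} - 872\right)^{2} = \left(- \frac{103727}{119}\right)^{2} = \frac{10759290529}{14161}$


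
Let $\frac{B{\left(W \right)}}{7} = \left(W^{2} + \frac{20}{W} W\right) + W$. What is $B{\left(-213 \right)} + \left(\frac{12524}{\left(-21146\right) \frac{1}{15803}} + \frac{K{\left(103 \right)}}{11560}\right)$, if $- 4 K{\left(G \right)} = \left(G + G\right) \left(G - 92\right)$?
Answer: $\frac{75014274176791}{244447760} \approx 3.0687 \cdot 10^{5}$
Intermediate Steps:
$B{\left(W \right)} = 140 + 7 W + 7 W^{2}$ ($B{\left(W \right)} = 7 \left(\left(W^{2} + \frac{20}{W} W\right) + W\right) = 7 \left(\left(W^{2} + 20\right) + W\right) = 7 \left(\left(20 + W^{2}\right) + W\right) = 7 \left(20 + W + W^{2}\right) = 140 + 7 W + 7 W^{2}$)
$K{\left(G \right)} = - \frac{G \left(-92 + G\right)}{2}$ ($K{\left(G \right)} = - \frac{\left(G + G\right) \left(G - 92\right)}{4} = - \frac{2 G \left(-92 + G\right)}{4} = - \frac{G \left(-92 + G\right)}{2}$)
$B{\left(-213 \right)} + \left(\frac{12524}{\left(-21146\right) \frac{1}{15803}} + \frac{K{\left(103 \right)}}{11560}\right) = \left(140 + 7 \left(-213\right) + 7 \left(-213\right)^{2}\right) + \left(\frac{12524}{\left(-21146\right) \frac{1}{15803}} + \frac{\frac{1}{2} \cdot 103 \left(92 - 103\right)}{11560}\right) = \left(140 - 1491 + 7 \cdot 45369\right) + \left(\frac{12524}{\left(-21146\right) \frac{1}{15803}} + \frac{1}{2} \cdot 103 \left(92 - 103\right) \frac{1}{11560}\right) = \left(140 - 1491 + 317583\right) + \left(\frac{12524}{- \frac{21146}{15803}} + \frac{1}{2} \cdot 103 \left(-11\right) \frac{1}{11560}\right) = 316232 + \left(12524 \left(- \frac{15803}{21146}\right) - \frac{1133}{23120}\right) = 316232 - \frac{2287929863529}{244447760} = \frac{75014274176791}{244447760}$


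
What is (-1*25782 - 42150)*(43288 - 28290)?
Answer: -1018844136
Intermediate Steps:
(-1*25782 - 42150)*(43288 - 28290) = (-25782 - 42150)*14998 = -67932*14998 = -1018844136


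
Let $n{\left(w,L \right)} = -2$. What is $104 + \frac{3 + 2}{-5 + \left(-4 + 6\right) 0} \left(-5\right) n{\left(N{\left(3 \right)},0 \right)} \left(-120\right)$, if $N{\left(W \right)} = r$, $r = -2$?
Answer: $1304$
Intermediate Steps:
$N{\left(W \right)} = -2$
$104 + \frac{3 + 2}{-5 + \left(-4 + 6\right) 0} \left(-5\right) n{\left(N{\left(3 \right)},0 \right)} \left(-120\right) = 104 + \frac{3 + 2}{-5 + \left(-4 + 6\right) 0} \left(-5\right) \left(-2\right) \left(-120\right) = 104 + \frac{5}{-5 + 2 \cdot 0} \left(-5\right) \left(-2\right) \left(-120\right) = 104 + \frac{5}{-5 + 0} \left(-5\right) \left(-2\right) \left(-120\right) = 104 + \frac{5}{-5} \left(-5\right) \left(-2\right) \left(-120\right) = 104 + 5 \left(- \frac{1}{5}\right) \left(-5\right) \left(-2\right) \left(-120\right) = 104 + \left(-1\right) \left(-5\right) \left(-2\right) \left(-120\right) = 104 + 5 \left(-2\right) \left(-120\right) = 104 - -1200 = 104 + 1200 = 1304$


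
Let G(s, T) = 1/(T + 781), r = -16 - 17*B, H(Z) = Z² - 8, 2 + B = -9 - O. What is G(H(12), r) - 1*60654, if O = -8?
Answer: -49493663/816 ≈ -60654.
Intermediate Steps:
B = -3 (B = -2 + (-9 - 1*(-8)) = -2 + (-9 + 8) = -2 - 1 = -3)
H(Z) = -8 + Z²
r = 35 (r = -16 - 17*(-3) = -16 + 51 = 35)
G(s, T) = 1/(781 + T)
G(H(12), r) - 1*60654 = 1/(781 + 35) - 1*60654 = 1/816 - 60654 = -49493663/816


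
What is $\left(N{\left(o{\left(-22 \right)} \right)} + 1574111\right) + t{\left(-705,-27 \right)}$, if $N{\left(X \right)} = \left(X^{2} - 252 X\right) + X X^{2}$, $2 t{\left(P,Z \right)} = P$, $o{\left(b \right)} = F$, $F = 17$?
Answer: $\frac{3149353}{2} \approx 1.5747 \cdot 10^{6}$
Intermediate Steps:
$o{\left(b \right)} = 17$
$t{\left(P,Z \right)} = \frac{P}{2}$
$N{\left(X \right)} = X^{2} + X^{3} - 252 X$ ($N{\left(X \right)} = \left(X^{2} - 252 X\right) + X^{3} = X^{2} + X^{3} - 252 X$)
$\left(N{\left(o{\left(-22 \right)} \right)} + 1574111\right) + t{\left(-705,-27 \right)} = \left(17 \left(-252 + 17 + 17^{2}\right) + 1574111\right) + \frac{1}{2} \left(-705\right) = \left(17 \left(-252 + 17 + 289\right) + 1574111\right) - \frac{705}{2} = \left(17 \cdot 54 + 1574111\right) - \frac{705}{2} = \left(918 + 1574111\right) - \frac{705}{2} = 1575029 - \frac{705}{2} = \frac{3149353}{2}$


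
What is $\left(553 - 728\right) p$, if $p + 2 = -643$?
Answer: $112875$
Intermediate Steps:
$p = -645$ ($p = -2 - 643 = -645$)
$\left(553 - 728\right) p = \left(553 - 728\right) \left(-645\right) = \left(-175\right) \left(-645\right) = 112875$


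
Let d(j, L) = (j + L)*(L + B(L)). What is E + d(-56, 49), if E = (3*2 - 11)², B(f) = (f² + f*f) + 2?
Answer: -33946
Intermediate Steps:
B(f) = 2 + 2*f² (B(f) = (f² + f²) + 2 = 2*f² + 2 = 2 + 2*f²)
d(j, L) = (L + j)*(2 + L + 2*L²) (d(j, L) = (j + L)*(L + (2 + 2*L²)) = (L + j)*(2 + L + 2*L²))
E = 25 (E = (6 - 11)² = (-5)² = 25)
E + d(-56, 49) = 25 + (49² + 49*(-56) + 2*49*(1 + 49²) + 2*(-56)*(1 + 49²)) = 25 + (2401 - 2744 + 2*49*(1 + 2401) + 2*(-56)*(1 + 2401)) = 25 + (2401 - 2744 + 2*49*2402 + 2*(-56)*2402) = 25 + (2401 - 2744 + 235396 - 269024) = 25 - 33971 = -33946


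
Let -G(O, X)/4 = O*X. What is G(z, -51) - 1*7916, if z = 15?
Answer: -4856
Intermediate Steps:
G(O, X) = -4*O*X
G(z, -51) - 1*7916 = -4*15*(-51) - 1*7916 = 3060 - 7916 = -4856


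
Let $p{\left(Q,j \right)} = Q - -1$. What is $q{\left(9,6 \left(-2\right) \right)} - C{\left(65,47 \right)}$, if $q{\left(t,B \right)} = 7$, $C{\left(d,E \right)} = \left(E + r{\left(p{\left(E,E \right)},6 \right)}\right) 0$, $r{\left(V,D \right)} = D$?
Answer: $7$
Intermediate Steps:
$p{\left(Q,j \right)} = 1 + Q$ ($p{\left(Q,j \right)} = Q + 1 = 1 + Q$)
$C{\left(d,E \right)} = 0$ ($C{\left(d,E \right)} = \left(E + 6\right) 0 = \left(6 + E\right) 0 = 0$)
$q{\left(9,6 \left(-2\right) \right)} - C{\left(65,47 \right)} = 7 - 0 = 7 + 0 = 7$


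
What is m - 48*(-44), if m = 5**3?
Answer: 2237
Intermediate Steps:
m = 125
m - 48*(-44) = 125 - 48*(-44) = 125 + 2112 = 2237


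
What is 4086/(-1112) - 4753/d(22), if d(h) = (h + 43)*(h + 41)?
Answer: -1572679/325260 ≈ -4.8351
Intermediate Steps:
d(h) = (41 + h)*(43 + h) (d(h) = (43 + h)*(41 + h) = (41 + h)*(43 + h))
4086/(-1112) - 4753/d(22) = 4086/(-1112) - 4753/(1763 + 22² + 84*22) = 4086*(-1/1112) - 4753/(1763 + 484 + 1848) = -2043/556 - 4753/4095 = -2043/556 - 4753*1/4095 = -2043/556 - 679/585 = -1572679/325260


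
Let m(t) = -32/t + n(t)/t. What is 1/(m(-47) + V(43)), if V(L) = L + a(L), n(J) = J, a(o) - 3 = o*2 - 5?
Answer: 47/6048 ≈ 0.0077712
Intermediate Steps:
a(o) = -2 + 2*o (a(o) = 3 + (o*2 - 5) = 3 + (2*o - 5) = 3 + (-5 + 2*o) = -2 + 2*o)
m(t) = 1 - 32/t (m(t) = -32/t + t/t = -32/t + 1 = 1 - 32/t)
V(L) = -2 + 3*L (V(L) = L + (-2 + 2*L) = -2 + 3*L)
1/(m(-47) + V(43)) = 1/((-32 - 47)/(-47) + (-2 + 3*43)) = 1/(-1/47*(-79) + (-2 + 129)) = 1/(79/47 + 127) = 1/(6048/47) = 47/6048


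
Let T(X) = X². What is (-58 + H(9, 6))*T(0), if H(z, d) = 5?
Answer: 0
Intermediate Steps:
(-58 + H(9, 6))*T(0) = (-58 + 5)*0² = -53*0 = 0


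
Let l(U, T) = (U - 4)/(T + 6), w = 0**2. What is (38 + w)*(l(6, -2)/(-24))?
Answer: -19/24 ≈ -0.79167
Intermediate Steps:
w = 0
l(U, T) = (-4 + U)/(6 + T)
(38 + w)*(l(6, -2)/(-24)) = (38 + 0)*(((-4 + 6)/(6 - 2))/(-24)) = 38*((2/4)*(-1/24)) = 38*(((1/4)*2)*(-1/24)) = 38*((1/2)*(-1/24)) = 38*(-1/48) = -19/24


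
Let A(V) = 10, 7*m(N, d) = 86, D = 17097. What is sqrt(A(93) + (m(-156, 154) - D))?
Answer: I*sqrt(836661)/7 ≈ 130.67*I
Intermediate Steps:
m(N, d) = 86/7 (m(N, d) = (1/7)*86 = 86/7)
sqrt(A(93) + (m(-156, 154) - D)) = sqrt(10 + (86/7 - 1*17097)) = sqrt(10 + (86/7 - 17097)) = sqrt(10 - 119593/7) = sqrt(-119523/7) = I*sqrt(836661)/7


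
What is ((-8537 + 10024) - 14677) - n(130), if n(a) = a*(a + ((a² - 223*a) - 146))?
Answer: 1560590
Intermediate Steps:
n(a) = a*(-146 + a² - 222*a) (n(a) = a*(a + (-146 + a² - 223*a)) = a*(-146 + a² - 222*a))
((-8537 + 10024) - 14677) - n(130) = ((-8537 + 10024) - 14677) - 130*(-146 + 130² - 222*130) = (1487 - 14677) - 130*(-146 + 16900 - 28860) = -13190 - 130*(-12106) = -13190 - 1*(-1573780) = -13190 + 1573780 = 1560590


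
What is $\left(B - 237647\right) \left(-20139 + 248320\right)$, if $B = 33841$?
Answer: $-46504656886$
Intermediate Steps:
$\left(B - 237647\right) \left(-20139 + 248320\right) = \left(33841 - 237647\right) \left(-20139 + 248320\right) = \left(-203806\right) 228181 = -46504656886$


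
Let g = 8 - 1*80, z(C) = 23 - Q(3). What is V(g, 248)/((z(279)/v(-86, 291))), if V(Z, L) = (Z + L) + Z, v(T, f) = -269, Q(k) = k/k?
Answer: -13988/11 ≈ -1271.6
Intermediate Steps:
Q(k) = 1
z(C) = 22 (z(C) = 23 - 1*1 = 23 - 1 = 22)
g = -72 (g = 8 - 80 = -72)
V(Z, L) = L + 2*Z (V(Z, L) = (L + Z) + Z = L + 2*Z)
V(g, 248)/((z(279)/v(-86, 291))) = (248 + 2*(-72))/((22/(-269))) = (248 - 144)/((22*(-1/269))) = 104/(-22/269) = 104*(-269/22) = -13988/11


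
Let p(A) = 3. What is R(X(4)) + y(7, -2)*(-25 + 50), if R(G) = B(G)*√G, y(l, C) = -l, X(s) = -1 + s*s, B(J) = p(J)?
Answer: -175 + 3*√15 ≈ -163.38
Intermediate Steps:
B(J) = 3
X(s) = -1 + s²
R(G) = 3*√G
R(X(4)) + y(7, -2)*(-25 + 50) = 3*√(-1 + 4²) + (-1*7)*(-25 + 50) = 3*√(-1 + 16) - 7*25 = 3*√15 - 175 = -175 + 3*√15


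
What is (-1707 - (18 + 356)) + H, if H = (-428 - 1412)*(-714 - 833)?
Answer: 2844399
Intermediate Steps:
H = 2846480 (H = -1840*(-1547) = 2846480)
(-1707 - (18 + 356)) + H = (-1707 - (18 + 356)) + 2846480 = (-1707 - 1*374) + 2846480 = (-1707 - 374) + 2846480 = -2081 + 2846480 = 2844399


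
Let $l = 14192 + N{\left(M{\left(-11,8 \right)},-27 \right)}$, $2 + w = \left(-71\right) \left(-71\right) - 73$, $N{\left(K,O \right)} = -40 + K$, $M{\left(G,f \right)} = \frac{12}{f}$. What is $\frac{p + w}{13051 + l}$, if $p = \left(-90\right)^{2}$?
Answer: $\frac{26132}{54409} \approx 0.48029$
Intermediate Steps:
$w = 4966$ ($w = -2 - -4968 = -2 + \left(5041 - 73\right) = -2 + 4968 = 4966$)
$p = 8100$
$l = \frac{28307}{2}$ ($l = 14192 - \left(40 - \frac{12}{8}\right) = 14192 + \left(-40 + 12 \cdot \frac{1}{8}\right) = 14192 + \left(-40 + \frac{3}{2}\right) = 14192 - \frac{77}{2} = \frac{28307}{2} \approx 14154.0$)
$\frac{p + w}{13051 + l} = \frac{8100 + 4966}{13051 + \frac{28307}{2}} = \frac{13066}{\frac{54409}{2}} = 13066 \cdot \frac{2}{54409} = \frac{26132}{54409}$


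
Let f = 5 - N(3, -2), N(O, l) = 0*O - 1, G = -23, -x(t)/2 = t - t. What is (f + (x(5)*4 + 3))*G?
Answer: -207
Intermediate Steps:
x(t) = 0 (x(t) = -2*(t - t) = -2*0 = 0)
N(O, l) = -1 (N(O, l) = 0 - 1 = -1)
f = 6 (f = 5 - 1*(-1) = 5 + 1 = 6)
(f + (x(5)*4 + 3))*G = (6 + (0*4 + 3))*(-23) = (6 + (0 + 3))*(-23) = (6 + 3)*(-23) = 9*(-23) = -207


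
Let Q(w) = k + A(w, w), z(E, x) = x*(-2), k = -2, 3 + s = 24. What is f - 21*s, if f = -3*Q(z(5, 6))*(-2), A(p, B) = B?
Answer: -525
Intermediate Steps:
s = 21 (s = -3 + 24 = 21)
z(E, x) = -2*x
Q(w) = -2 + w
f = -84 (f = -3*(-2 - 2*6)*(-2) = -3*(-2 - 12)*(-2) = -3*(-14)*(-2) = 42*(-2) = -84)
f - 21*s = -84 - 21*21 = -84 - 441 = -525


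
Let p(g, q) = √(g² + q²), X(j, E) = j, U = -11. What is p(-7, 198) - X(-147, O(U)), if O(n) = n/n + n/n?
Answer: 147 + √39253 ≈ 345.12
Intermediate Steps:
O(n) = 2 (O(n) = 1 + 1 = 2)
p(-7, 198) - X(-147, O(U)) = √((-7)² + 198²) - 1*(-147) = √(49 + 39204) + 147 = √39253 + 147 = 147 + √39253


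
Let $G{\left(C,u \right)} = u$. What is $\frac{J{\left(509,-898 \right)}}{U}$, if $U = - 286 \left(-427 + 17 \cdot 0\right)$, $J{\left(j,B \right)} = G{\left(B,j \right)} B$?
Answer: $- \frac{228541}{61061} \approx -3.7428$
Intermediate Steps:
$J{\left(j,B \right)} = B j$ ($J{\left(j,B \right)} = j B = B j$)
$U = 122122$ ($U = - 286 \left(-427 + 0\right) = \left(-286\right) \left(-427\right) = 122122$)
$\frac{J{\left(509,-898 \right)}}{U} = \frac{\left(-898\right) 509}{122122} = \left(-457082\right) \frac{1}{122122} = - \frac{228541}{61061}$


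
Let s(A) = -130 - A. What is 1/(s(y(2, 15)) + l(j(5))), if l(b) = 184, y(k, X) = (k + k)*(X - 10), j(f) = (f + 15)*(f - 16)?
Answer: 1/34 ≈ 0.029412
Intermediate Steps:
j(f) = (-16 + f)*(15 + f) (j(f) = (15 + f)*(-16 + f) = (-16 + f)*(15 + f))
y(k, X) = 2*k*(-10 + X) (y(k, X) = (2*k)*(-10 + X) = 2*k*(-10 + X))
1/(s(y(2, 15)) + l(j(5))) = 1/((-130 - 2*2*(-10 + 15)) + 184) = 1/((-130 - 2*2*5) + 184) = 1/((-130 - 1*20) + 184) = 1/((-130 - 20) + 184) = 1/(-150 + 184) = 1/34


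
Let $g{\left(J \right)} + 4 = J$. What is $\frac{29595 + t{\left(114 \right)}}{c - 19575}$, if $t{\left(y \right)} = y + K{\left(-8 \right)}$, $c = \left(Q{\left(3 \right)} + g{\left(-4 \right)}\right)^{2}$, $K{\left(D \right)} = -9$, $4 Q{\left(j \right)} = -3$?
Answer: $- \frac{19008}{12479} \approx -1.5232$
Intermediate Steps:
$Q{\left(j \right)} = - \frac{3}{4}$ ($Q{\left(j \right)} = \frac{1}{4} \left(-3\right) = - \frac{3}{4}$)
$g{\left(J \right)} = -4 + J$
$c = \frac{1225}{16}$ ($c = \left(- \frac{3}{4} - 8\right)^{2} = \left(- \frac{35}{4}\right)^{2} = \frac{1225}{16} \approx 76.563$)
$t{\left(y \right)} = -9 + y$ ($t{\left(y \right)} = y - 9 = -9 + y$)
$\frac{29595 + t{\left(114 \right)}}{c - 19575} = \frac{29595 + \left(-9 + 114\right)}{\frac{1225}{16} - 19575} = \frac{29595 + 105}{- \frac{311975}{16}} = 29700 \left(- \frac{16}{311975}\right) = - \frac{19008}{12479}$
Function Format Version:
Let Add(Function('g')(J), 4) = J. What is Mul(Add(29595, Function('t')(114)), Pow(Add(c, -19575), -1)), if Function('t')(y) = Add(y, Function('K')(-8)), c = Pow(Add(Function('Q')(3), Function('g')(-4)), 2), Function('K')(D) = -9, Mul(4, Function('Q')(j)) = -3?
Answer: Rational(-19008, 12479) ≈ -1.5232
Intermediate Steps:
Function('Q')(j) = Rational(-3, 4) (Function('Q')(j) = Mul(Rational(1, 4), -3) = Rational(-3, 4))
Function('g')(J) = Add(-4, J)
c = Rational(1225, 16) (c = Pow(Add(Rational(-3, 4), Add(-4, -4)), 2) = Pow(Add(Rational(-3, 4), -8), 2) = Pow(Rational(-35, 4), 2) = Rational(1225, 16) ≈ 76.563)
Function('t')(y) = Add(-9, y) (Function('t')(y) = Add(y, -9) = Add(-9, y))
Mul(Add(29595, Function('t')(114)), Pow(Add(c, -19575), -1)) = Mul(Add(29595, Add(-9, 114)), Pow(Add(Rational(1225, 16), -19575), -1)) = Mul(Add(29595, 105), Pow(Rational(-311975, 16), -1)) = Mul(29700, Rational(-16, 311975)) = Rational(-19008, 12479)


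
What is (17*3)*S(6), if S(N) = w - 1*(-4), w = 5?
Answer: 459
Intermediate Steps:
S(N) = 9 (S(N) = 5 - 1*(-4) = 5 + 4 = 9)
(17*3)*S(6) = (17*3)*9 = 51*9 = 459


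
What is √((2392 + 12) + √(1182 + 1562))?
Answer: √(2404 + 14*√14) ≈ 49.562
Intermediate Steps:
√((2392 + 12) + √(1182 + 1562)) = √(2404 + √2744) = √(2404 + 14*√14)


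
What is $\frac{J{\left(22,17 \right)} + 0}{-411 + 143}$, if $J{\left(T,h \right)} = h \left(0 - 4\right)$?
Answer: $\frac{17}{67} \approx 0.25373$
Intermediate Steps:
$J{\left(T,h \right)} = - 4 h$ ($J{\left(T,h \right)} = h \left(-4\right) = - 4 h$)
$\frac{J{\left(22,17 \right)} + 0}{-411 + 143} = \frac{\left(-4\right) 17 + 0}{-411 + 143} = \frac{-68 + 0}{-268} = \left(-68\right) \left(- \frac{1}{268}\right) = \frac{17}{67}$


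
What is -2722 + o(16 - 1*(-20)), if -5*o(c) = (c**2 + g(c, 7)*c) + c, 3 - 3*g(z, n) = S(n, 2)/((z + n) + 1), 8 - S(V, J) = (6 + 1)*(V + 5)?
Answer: -164986/55 ≈ -2999.7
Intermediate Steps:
S(V, J) = -27 - 7*V (S(V, J) = 8 - (6 + 1)*(V + 5) = 8 - 7*(5 + V) = 8 - (35 + 7*V) = 8 + (-35 - 7*V) = -27 - 7*V)
g(z, n) = 1 - (-27 - 7*n)/(3*(1 + n + z)) (g(z, n) = 1 - (-27 - 7*n)/(3*((z + n) + 1)) = 1 - (-27 - 7*n)/(3*((n + z) + 1)) = 1 - (-27 - 7*n)/(3*(1 + n + z)))
o(c) = -c/5 - c**2/5 - c*(100/3 + c)/(5*(8 + c)) (o(c) = -((c**2 + ((10 + c + (10/3)*7)/(1 + 7 + c))*c) + c)/5 = -((c**2 + ((10 + c + 70/3)/(8 + c))*c) + c)/5 = -((c**2 + ((100/3 + c)/(8 + c))*c) + c)/5 = -((c**2 + c*(100/3 + c)/(8 + c)) + c)/5 = -(c + c**2 + c*(100/3 + c)/(8 + c))/5 = -c/5 - c**2/5 - c*(100/3 + c)/(5*(8 + c)))
-2722 + o(16 - 1*(-20)) = -2722 + (16 - 1*(-20))*(-124 - 30*(16 - 1*(-20)) - 3*(16 - 1*(-20))**2)/(15*(8 + (16 - 1*(-20)))) = -2722 + (16 + 20)*(-124 - 30*(16 + 20) - 3*(16 + 20)**2)/(15*(8 + (16 + 20))) = -2722 + (1/15)*36*(-124 - 30*36 - 3*36**2)/(8 + 36) = -2722 + (1/15)*36*(-124 - 1080 - 3*1296)/44 = -2722 + (1/15)*36*(1/44)*(-124 - 1080 - 3888) = -2722 + (1/15)*36*(1/44)*(-5092) = -2722 - 15276/55 = -164986/55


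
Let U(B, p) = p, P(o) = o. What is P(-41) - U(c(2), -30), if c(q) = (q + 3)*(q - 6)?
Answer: -11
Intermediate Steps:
c(q) = (-6 + q)*(3 + q) (c(q) = (3 + q)*(-6 + q) = (-6 + q)*(3 + q))
P(-41) - U(c(2), -30) = -41 - 1*(-30) = -41 + 30 = -11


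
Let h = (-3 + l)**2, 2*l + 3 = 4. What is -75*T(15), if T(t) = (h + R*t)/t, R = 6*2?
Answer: -3725/4 ≈ -931.25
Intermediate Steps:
l = 1/2 (l = -3/2 + (1/2)*4 = -3/2 + 2 = 1/2 ≈ 0.50000)
h = 25/4 (h = (-3 + 1/2)**2 = (-5/2)**2 = 25/4 ≈ 6.2500)
R = 12
T(t) = (25/4 + 12*t)/t
-75*T(15) = -75*(12 + (25/4)/15) = -75*(12 + (25/4)*(1/15)) = -75*(12 + 5/12) = -75*149/12 = -3725/4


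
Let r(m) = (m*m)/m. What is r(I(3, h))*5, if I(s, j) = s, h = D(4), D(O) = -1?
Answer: 15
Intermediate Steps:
h = -1
r(m) = m (r(m) = m**2/m = m)
r(I(3, h))*5 = 3*5 = 15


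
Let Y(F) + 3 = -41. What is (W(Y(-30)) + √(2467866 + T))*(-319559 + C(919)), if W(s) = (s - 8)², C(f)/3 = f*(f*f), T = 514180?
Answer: 6295277359072 + 2328135118*√2982046 ≈ 1.0316e+13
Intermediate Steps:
Y(F) = -44 (Y(F) = -3 - 41 = -44)
C(f) = 3*f³ (C(f) = 3*(f*(f*f)) = 3*(f*f²) = 3*f³)
W(s) = (-8 + s)²
(W(Y(-30)) + √(2467866 + T))*(-319559 + C(919)) = ((-8 - 44)² + √(2467866 + 514180))*(-319559 + 3*919³) = ((-52)² + √2982046)*(-319559 + 3*776151559) = (2704 + √2982046)*(-319559 + 2328454677) = (2704 + √2982046)*2328135118 = 6295277359072 + 2328135118*√2982046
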